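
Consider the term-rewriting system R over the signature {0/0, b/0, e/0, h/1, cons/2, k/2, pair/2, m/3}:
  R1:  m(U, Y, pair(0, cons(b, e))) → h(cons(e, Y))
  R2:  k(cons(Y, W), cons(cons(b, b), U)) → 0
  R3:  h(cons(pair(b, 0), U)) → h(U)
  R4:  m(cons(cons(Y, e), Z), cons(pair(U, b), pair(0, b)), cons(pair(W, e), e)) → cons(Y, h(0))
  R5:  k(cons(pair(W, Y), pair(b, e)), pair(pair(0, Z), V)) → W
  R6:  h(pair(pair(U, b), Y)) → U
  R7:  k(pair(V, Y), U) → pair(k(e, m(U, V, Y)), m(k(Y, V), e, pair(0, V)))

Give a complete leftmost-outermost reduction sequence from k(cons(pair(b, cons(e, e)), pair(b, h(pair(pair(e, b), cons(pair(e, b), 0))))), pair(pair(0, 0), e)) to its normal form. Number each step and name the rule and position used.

1. k(cons(pair(b, cons(e, e)), pair(b, h(pair(pair(e, b), cons(pair(e, b), 0))))), pair(pair(0, 0), e))  →  k(cons(pair(b, cons(e, e)), pair(b, e)), pair(pair(0, 0), e))   [R6 at 1.2.2]
2. k(cons(pair(b, cons(e, e)), pair(b, e)), pair(pair(0, 0), e))  →  b   [R5 at ε]

b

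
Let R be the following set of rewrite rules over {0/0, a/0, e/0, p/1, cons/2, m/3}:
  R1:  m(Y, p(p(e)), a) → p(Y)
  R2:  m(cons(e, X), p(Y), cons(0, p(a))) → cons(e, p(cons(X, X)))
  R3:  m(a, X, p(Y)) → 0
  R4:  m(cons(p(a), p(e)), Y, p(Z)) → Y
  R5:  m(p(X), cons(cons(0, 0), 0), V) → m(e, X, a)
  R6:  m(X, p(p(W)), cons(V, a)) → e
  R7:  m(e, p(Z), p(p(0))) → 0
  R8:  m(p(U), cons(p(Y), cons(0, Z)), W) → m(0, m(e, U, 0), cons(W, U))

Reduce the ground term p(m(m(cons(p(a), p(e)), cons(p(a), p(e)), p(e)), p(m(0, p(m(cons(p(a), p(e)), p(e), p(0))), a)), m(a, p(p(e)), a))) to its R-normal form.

1. p(m(m(cons(p(a), p(e)), cons(p(a), p(e)), p(e)), p(m(0, p(m(cons(p(a), p(e)), p(e), p(0))), a)), m(a, p(p(e)), a)))  →  p(m(cons(p(a), p(e)), p(m(0, p(m(cons(p(a), p(e)), p(e), p(0))), a)), m(a, p(p(e)), a)))   [R4 at 1.1]
2. p(m(cons(p(a), p(e)), p(m(0, p(m(cons(p(a), p(e)), p(e), p(0))), a)), m(a, p(p(e)), a)))  →  p(m(cons(p(a), p(e)), p(m(0, p(p(e)), a)), m(a, p(p(e)), a)))   [R4 at 1.2.1.2.1]
3. p(m(cons(p(a), p(e)), p(m(0, p(p(e)), a)), m(a, p(p(e)), a)))  →  p(m(cons(p(a), p(e)), p(p(0)), m(a, p(p(e)), a)))   [R1 at 1.2.1]
4. p(m(cons(p(a), p(e)), p(p(0)), m(a, p(p(e)), a)))  →  p(m(cons(p(a), p(e)), p(p(0)), p(a)))   [R1 at 1.3]
5. p(m(cons(p(a), p(e)), p(p(0)), p(a)))  →  p(p(p(0)))   [R4 at 1]

p(p(p(0)))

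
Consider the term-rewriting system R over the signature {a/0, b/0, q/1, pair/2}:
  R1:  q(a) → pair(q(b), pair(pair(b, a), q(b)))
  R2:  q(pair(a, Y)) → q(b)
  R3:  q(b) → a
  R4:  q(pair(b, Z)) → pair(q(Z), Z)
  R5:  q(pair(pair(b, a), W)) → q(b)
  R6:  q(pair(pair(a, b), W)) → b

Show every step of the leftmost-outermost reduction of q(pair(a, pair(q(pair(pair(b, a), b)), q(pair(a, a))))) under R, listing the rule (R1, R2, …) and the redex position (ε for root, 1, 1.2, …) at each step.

a

1. q(pair(a, pair(q(pair(pair(b, a), b)), q(pair(a, a)))))  →  q(b)   [R2 at ε]
2. q(b)  →  a   [R3 at ε]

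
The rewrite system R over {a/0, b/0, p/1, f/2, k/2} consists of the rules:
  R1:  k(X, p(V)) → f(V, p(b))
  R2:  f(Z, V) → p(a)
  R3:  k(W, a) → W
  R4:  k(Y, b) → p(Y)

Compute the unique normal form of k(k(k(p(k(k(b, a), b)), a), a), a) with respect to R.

1. k(k(k(p(k(k(b, a), b)), a), a), a)  →  k(k(p(k(k(b, a), b)), a), a)   [R3 at ε]
2. k(k(p(k(k(b, a), b)), a), a)  →  k(p(k(k(b, a), b)), a)   [R3 at ε]
3. k(p(k(k(b, a), b)), a)  →  p(k(k(b, a), b))   [R3 at ε]
4. p(k(k(b, a), b))  →  p(p(k(b, a)))   [R4 at 1]
5. p(p(k(b, a)))  →  p(p(b))   [R3 at 1.1]

p(p(b))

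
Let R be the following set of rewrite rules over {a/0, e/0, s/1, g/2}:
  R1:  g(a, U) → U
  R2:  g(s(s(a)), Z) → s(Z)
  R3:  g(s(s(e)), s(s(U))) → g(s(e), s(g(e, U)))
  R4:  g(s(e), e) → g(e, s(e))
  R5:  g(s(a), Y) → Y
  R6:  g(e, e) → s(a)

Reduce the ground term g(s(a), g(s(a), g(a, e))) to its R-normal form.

e

1. g(s(a), g(s(a), g(a, e)))  →  g(s(a), g(a, e))   [R5 at ε]
2. g(s(a), g(a, e))  →  g(a, e)   [R5 at ε]
3. g(a, e)  →  e   [R1 at ε]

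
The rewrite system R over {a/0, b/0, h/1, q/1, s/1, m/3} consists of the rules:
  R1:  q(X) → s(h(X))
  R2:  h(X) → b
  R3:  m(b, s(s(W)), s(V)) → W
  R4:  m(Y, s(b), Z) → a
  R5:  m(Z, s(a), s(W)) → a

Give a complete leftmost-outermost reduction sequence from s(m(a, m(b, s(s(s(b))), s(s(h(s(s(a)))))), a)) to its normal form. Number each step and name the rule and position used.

1. s(m(a, m(b, s(s(s(b))), s(s(h(s(s(a)))))), a))  →  s(m(a, s(b), a))   [R3 at 1.2]
2. s(m(a, s(b), a))  →  s(a)   [R4 at 1]

s(a)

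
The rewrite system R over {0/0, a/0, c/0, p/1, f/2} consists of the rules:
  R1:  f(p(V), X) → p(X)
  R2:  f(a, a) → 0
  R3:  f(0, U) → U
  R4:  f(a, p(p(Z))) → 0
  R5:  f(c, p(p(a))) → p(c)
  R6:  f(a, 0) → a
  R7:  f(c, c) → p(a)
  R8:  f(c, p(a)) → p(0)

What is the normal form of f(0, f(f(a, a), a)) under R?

a

1. f(0, f(f(a, a), a))  →  f(f(a, a), a)   [R3 at ε]
2. f(f(a, a), a)  →  f(0, a)   [R2 at 1]
3. f(0, a)  →  a   [R3 at ε]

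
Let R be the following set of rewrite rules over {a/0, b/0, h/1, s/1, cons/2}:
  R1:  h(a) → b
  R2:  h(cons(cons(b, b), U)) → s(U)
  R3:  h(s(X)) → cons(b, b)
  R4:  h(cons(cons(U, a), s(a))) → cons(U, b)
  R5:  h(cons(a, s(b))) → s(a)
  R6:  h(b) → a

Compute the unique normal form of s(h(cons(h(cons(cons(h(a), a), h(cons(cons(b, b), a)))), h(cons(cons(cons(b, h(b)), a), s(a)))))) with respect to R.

1. s(h(cons(h(cons(cons(h(a), a), h(cons(cons(b, b), a)))), h(cons(cons(cons(b, h(b)), a), s(a))))))  →  s(h(cons(h(cons(cons(b, a), h(cons(cons(b, b), a)))), h(cons(cons(cons(b, h(b)), a), s(a))))))   [R1 at 1.1.1.1.1.1]
2. s(h(cons(h(cons(cons(b, a), h(cons(cons(b, b), a)))), h(cons(cons(cons(b, h(b)), a), s(a))))))  →  s(h(cons(h(cons(cons(b, a), s(a))), h(cons(cons(cons(b, h(b)), a), s(a))))))   [R2 at 1.1.1.1.2]
3. s(h(cons(h(cons(cons(b, a), s(a))), h(cons(cons(cons(b, h(b)), a), s(a))))))  →  s(h(cons(cons(b, b), h(cons(cons(cons(b, h(b)), a), s(a))))))   [R4 at 1.1.1]
4. s(h(cons(cons(b, b), h(cons(cons(cons(b, h(b)), a), s(a))))))  →  s(s(h(cons(cons(cons(b, h(b)), a), s(a)))))   [R2 at 1]
5. s(s(h(cons(cons(cons(b, h(b)), a), s(a)))))  →  s(s(cons(cons(b, h(b)), b)))   [R4 at 1.1]
6. s(s(cons(cons(b, h(b)), b)))  →  s(s(cons(cons(b, a), b)))   [R6 at 1.1.1.2]

s(s(cons(cons(b, a), b)))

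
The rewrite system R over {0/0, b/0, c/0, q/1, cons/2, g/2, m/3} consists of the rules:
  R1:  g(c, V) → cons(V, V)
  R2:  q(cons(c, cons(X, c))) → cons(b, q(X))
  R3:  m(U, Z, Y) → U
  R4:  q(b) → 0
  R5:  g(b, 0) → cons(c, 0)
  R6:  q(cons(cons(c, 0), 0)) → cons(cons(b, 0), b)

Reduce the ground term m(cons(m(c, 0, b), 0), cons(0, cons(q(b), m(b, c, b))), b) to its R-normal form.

cons(c, 0)

1. m(cons(m(c, 0, b), 0), cons(0, cons(q(b), m(b, c, b))), b)  →  cons(m(c, 0, b), 0)   [R3 at ε]
2. cons(m(c, 0, b), 0)  →  cons(c, 0)   [R3 at 1]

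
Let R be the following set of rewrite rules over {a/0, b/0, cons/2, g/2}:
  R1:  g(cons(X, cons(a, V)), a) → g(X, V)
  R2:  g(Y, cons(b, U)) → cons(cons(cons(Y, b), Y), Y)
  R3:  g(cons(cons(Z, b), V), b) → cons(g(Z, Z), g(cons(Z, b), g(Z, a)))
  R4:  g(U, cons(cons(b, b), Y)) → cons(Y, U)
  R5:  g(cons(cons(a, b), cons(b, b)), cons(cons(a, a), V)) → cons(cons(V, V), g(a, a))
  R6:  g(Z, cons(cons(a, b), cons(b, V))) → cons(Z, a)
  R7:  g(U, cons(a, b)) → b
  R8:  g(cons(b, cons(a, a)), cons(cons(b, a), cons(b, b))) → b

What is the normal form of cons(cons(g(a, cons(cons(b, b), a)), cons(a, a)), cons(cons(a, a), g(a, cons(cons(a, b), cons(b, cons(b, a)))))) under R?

1. cons(cons(g(a, cons(cons(b, b), a)), cons(a, a)), cons(cons(a, a), g(a, cons(cons(a, b), cons(b, cons(b, a))))))  →  cons(cons(cons(a, a), cons(a, a)), cons(cons(a, a), g(a, cons(cons(a, b), cons(b, cons(b, a))))))   [R4 at 1.1]
2. cons(cons(cons(a, a), cons(a, a)), cons(cons(a, a), g(a, cons(cons(a, b), cons(b, cons(b, a))))))  →  cons(cons(cons(a, a), cons(a, a)), cons(cons(a, a), cons(a, a)))   [R6 at 2.2]

cons(cons(cons(a, a), cons(a, a)), cons(cons(a, a), cons(a, a)))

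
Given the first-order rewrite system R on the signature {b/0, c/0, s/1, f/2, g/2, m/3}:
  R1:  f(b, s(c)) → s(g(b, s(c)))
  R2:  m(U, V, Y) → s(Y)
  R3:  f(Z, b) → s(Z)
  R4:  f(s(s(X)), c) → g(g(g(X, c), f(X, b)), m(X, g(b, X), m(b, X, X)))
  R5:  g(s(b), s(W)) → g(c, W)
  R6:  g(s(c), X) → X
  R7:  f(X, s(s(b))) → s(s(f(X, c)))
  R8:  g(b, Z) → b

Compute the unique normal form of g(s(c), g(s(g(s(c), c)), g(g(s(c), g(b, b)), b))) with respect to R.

b

1. g(s(c), g(s(g(s(c), c)), g(g(s(c), g(b, b)), b)))  →  g(s(g(s(c), c)), g(g(s(c), g(b, b)), b))   [R6 at ε]
2. g(s(g(s(c), c)), g(g(s(c), g(b, b)), b))  →  g(s(c), g(g(s(c), g(b, b)), b))   [R6 at 1.1]
3. g(s(c), g(g(s(c), g(b, b)), b))  →  g(g(s(c), g(b, b)), b)   [R6 at ε]
4. g(g(s(c), g(b, b)), b)  →  g(g(b, b), b)   [R6 at 1]
5. g(g(b, b), b)  →  g(b, b)   [R8 at 1]
6. g(b, b)  →  b   [R8 at ε]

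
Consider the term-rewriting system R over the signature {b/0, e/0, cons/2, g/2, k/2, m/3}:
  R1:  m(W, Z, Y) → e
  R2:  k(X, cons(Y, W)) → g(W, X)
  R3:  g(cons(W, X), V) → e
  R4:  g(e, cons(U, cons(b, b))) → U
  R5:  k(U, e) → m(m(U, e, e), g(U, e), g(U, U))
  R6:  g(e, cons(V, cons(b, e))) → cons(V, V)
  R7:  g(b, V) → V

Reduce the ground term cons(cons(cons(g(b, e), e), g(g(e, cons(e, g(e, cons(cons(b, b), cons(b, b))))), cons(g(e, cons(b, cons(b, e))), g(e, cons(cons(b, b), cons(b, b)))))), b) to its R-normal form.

cons(cons(cons(e, e), cons(b, b)), b)

1. cons(cons(cons(g(b, e), e), g(g(e, cons(e, g(e, cons(cons(b, b), cons(b, b))))), cons(g(e, cons(b, cons(b, e))), g(e, cons(cons(b, b), cons(b, b)))))), b)  →  cons(cons(cons(e, e), g(g(e, cons(e, g(e, cons(cons(b, b), cons(b, b))))), cons(g(e, cons(b, cons(b, e))), g(e, cons(cons(b, b), cons(b, b)))))), b)   [R7 at 1.1.1]
2. cons(cons(cons(e, e), g(g(e, cons(e, g(e, cons(cons(b, b), cons(b, b))))), cons(g(e, cons(b, cons(b, e))), g(e, cons(cons(b, b), cons(b, b)))))), b)  →  cons(cons(cons(e, e), g(g(e, cons(e, cons(b, b))), cons(g(e, cons(b, cons(b, e))), g(e, cons(cons(b, b), cons(b, b)))))), b)   [R4 at 1.2.1.2.2]
3. cons(cons(cons(e, e), g(g(e, cons(e, cons(b, b))), cons(g(e, cons(b, cons(b, e))), g(e, cons(cons(b, b), cons(b, b)))))), b)  →  cons(cons(cons(e, e), g(e, cons(g(e, cons(b, cons(b, e))), g(e, cons(cons(b, b), cons(b, b)))))), b)   [R4 at 1.2.1]
4. cons(cons(cons(e, e), g(e, cons(g(e, cons(b, cons(b, e))), g(e, cons(cons(b, b), cons(b, b)))))), b)  →  cons(cons(cons(e, e), g(e, cons(cons(b, b), g(e, cons(cons(b, b), cons(b, b)))))), b)   [R6 at 1.2.2.1]
5. cons(cons(cons(e, e), g(e, cons(cons(b, b), g(e, cons(cons(b, b), cons(b, b)))))), b)  →  cons(cons(cons(e, e), g(e, cons(cons(b, b), cons(b, b)))), b)   [R4 at 1.2.2.2]
6. cons(cons(cons(e, e), g(e, cons(cons(b, b), cons(b, b)))), b)  →  cons(cons(cons(e, e), cons(b, b)), b)   [R4 at 1.2]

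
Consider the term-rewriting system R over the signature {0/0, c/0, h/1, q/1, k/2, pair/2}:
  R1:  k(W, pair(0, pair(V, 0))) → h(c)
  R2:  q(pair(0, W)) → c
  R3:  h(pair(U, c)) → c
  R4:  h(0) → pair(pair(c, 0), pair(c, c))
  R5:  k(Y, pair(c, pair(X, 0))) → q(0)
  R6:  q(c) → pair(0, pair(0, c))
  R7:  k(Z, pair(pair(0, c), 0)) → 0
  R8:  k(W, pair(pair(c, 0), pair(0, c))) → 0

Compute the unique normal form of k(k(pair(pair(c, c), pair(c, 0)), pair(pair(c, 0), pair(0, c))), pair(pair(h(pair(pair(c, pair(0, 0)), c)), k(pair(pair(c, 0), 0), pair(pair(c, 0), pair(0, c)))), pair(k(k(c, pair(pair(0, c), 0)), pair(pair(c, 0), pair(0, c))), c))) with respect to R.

0

1. k(k(pair(pair(c, c), pair(c, 0)), pair(pair(c, 0), pair(0, c))), pair(pair(h(pair(pair(c, pair(0, 0)), c)), k(pair(pair(c, 0), 0), pair(pair(c, 0), pair(0, c)))), pair(k(k(c, pair(pair(0, c), 0)), pair(pair(c, 0), pair(0, c))), c)))  →  k(0, pair(pair(h(pair(pair(c, pair(0, 0)), c)), k(pair(pair(c, 0), 0), pair(pair(c, 0), pair(0, c)))), pair(k(k(c, pair(pair(0, c), 0)), pair(pair(c, 0), pair(0, c))), c)))   [R8 at 1]
2. k(0, pair(pair(h(pair(pair(c, pair(0, 0)), c)), k(pair(pair(c, 0), 0), pair(pair(c, 0), pair(0, c)))), pair(k(k(c, pair(pair(0, c), 0)), pair(pair(c, 0), pair(0, c))), c)))  →  k(0, pair(pair(c, k(pair(pair(c, 0), 0), pair(pair(c, 0), pair(0, c)))), pair(k(k(c, pair(pair(0, c), 0)), pair(pair(c, 0), pair(0, c))), c)))   [R3 at 2.1.1]
3. k(0, pair(pair(c, k(pair(pair(c, 0), 0), pair(pair(c, 0), pair(0, c)))), pair(k(k(c, pair(pair(0, c), 0)), pair(pair(c, 0), pair(0, c))), c)))  →  k(0, pair(pair(c, 0), pair(k(k(c, pair(pair(0, c), 0)), pair(pair(c, 0), pair(0, c))), c)))   [R8 at 2.1.2]
4. k(0, pair(pair(c, 0), pair(k(k(c, pair(pair(0, c), 0)), pair(pair(c, 0), pair(0, c))), c)))  →  k(0, pair(pair(c, 0), pair(0, c)))   [R8 at 2.2.1]
5. k(0, pair(pair(c, 0), pair(0, c)))  →  0   [R8 at ε]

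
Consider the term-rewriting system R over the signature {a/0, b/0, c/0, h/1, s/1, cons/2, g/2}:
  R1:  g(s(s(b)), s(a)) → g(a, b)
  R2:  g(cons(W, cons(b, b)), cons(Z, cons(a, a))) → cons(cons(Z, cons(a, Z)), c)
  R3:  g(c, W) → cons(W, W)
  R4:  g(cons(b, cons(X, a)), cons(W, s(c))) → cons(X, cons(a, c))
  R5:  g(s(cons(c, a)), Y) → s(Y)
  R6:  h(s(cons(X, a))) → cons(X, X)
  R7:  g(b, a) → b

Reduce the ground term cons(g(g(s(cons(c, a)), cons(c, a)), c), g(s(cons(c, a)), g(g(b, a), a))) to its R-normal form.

1. cons(g(g(s(cons(c, a)), cons(c, a)), c), g(s(cons(c, a)), g(g(b, a), a)))  →  cons(g(s(cons(c, a)), c), g(s(cons(c, a)), g(g(b, a), a)))   [R5 at 1.1]
2. cons(g(s(cons(c, a)), c), g(s(cons(c, a)), g(g(b, a), a)))  →  cons(s(c), g(s(cons(c, a)), g(g(b, a), a)))   [R5 at 1]
3. cons(s(c), g(s(cons(c, a)), g(g(b, a), a)))  →  cons(s(c), s(g(g(b, a), a)))   [R5 at 2]
4. cons(s(c), s(g(g(b, a), a)))  →  cons(s(c), s(g(b, a)))   [R7 at 2.1.1]
5. cons(s(c), s(g(b, a)))  →  cons(s(c), s(b))   [R7 at 2.1]

cons(s(c), s(b))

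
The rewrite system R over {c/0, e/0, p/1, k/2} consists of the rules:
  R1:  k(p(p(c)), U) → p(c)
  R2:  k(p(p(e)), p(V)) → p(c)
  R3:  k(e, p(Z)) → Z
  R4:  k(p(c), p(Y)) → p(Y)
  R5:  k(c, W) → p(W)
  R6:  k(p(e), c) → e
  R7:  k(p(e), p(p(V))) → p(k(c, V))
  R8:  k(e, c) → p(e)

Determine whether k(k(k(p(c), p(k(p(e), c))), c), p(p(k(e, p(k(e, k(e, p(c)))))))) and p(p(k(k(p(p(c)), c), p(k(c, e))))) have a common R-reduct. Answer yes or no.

no — NF(t₁) = p(p(e)), NF(t₂) = p(p(p(p(e))))

Reduce t₁ = k(k(k(p(c), p(k(p(e), c))), c), p(p(k(e, p(k(e, k(e, p(c)))))))):
1. k(k(k(p(c), p(k(p(e), c))), c), p(p(k(e, p(k(e, k(e, p(c))))))))  →  k(k(p(k(p(e), c)), c), p(p(k(e, p(k(e, k(e, p(c))))))))   [R4 at 1.1]
2. k(k(p(k(p(e), c)), c), p(p(k(e, p(k(e, k(e, p(c))))))))  →  k(k(p(e), c), p(p(k(e, p(k(e, k(e, p(c))))))))   [R6 at 1.1.1]
3. k(k(p(e), c), p(p(k(e, p(k(e, k(e, p(c))))))))  →  k(e, p(p(k(e, p(k(e, k(e, p(c))))))))   [R6 at 1]
4. k(e, p(p(k(e, p(k(e, k(e, p(c))))))))  →  p(k(e, p(k(e, k(e, p(c))))))   [R3 at ε]
5. p(k(e, p(k(e, k(e, p(c))))))  →  p(k(e, k(e, p(c))))   [R3 at 1]
6. p(k(e, k(e, p(c))))  →  p(k(e, c))   [R3 at 1.2]
7. p(k(e, c))  →  p(p(e))   [R8 at 1]

Reduce t₂ = p(p(k(k(p(p(c)), c), p(k(c, e))))):
1. p(p(k(k(p(p(c)), c), p(k(c, e)))))  →  p(p(k(p(c), p(k(c, e)))))   [R1 at 1.1.1]
2. p(p(k(p(c), p(k(c, e)))))  →  p(p(p(k(c, e))))   [R4 at 1.1]
3. p(p(p(k(c, e))))  →  p(p(p(p(e))))   [R5 at 1.1.1]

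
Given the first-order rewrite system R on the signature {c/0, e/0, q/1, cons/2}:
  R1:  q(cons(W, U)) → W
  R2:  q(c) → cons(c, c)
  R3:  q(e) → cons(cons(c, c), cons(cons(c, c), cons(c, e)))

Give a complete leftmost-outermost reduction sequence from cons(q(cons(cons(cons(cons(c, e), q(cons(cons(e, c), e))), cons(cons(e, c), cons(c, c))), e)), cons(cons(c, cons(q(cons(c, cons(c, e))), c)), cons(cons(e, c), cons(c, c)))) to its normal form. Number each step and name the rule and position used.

cons(cons(cons(cons(c, e), cons(e, c)), cons(cons(e, c), cons(c, c))), cons(cons(c, cons(c, c)), cons(cons(e, c), cons(c, c))))

1. cons(q(cons(cons(cons(cons(c, e), q(cons(cons(e, c), e))), cons(cons(e, c), cons(c, c))), e)), cons(cons(c, cons(q(cons(c, cons(c, e))), c)), cons(cons(e, c), cons(c, c))))  →  cons(cons(cons(cons(c, e), q(cons(cons(e, c), e))), cons(cons(e, c), cons(c, c))), cons(cons(c, cons(q(cons(c, cons(c, e))), c)), cons(cons(e, c), cons(c, c))))   [R1 at 1]
2. cons(cons(cons(cons(c, e), q(cons(cons(e, c), e))), cons(cons(e, c), cons(c, c))), cons(cons(c, cons(q(cons(c, cons(c, e))), c)), cons(cons(e, c), cons(c, c))))  →  cons(cons(cons(cons(c, e), cons(e, c)), cons(cons(e, c), cons(c, c))), cons(cons(c, cons(q(cons(c, cons(c, e))), c)), cons(cons(e, c), cons(c, c))))   [R1 at 1.1.2]
3. cons(cons(cons(cons(c, e), cons(e, c)), cons(cons(e, c), cons(c, c))), cons(cons(c, cons(q(cons(c, cons(c, e))), c)), cons(cons(e, c), cons(c, c))))  →  cons(cons(cons(cons(c, e), cons(e, c)), cons(cons(e, c), cons(c, c))), cons(cons(c, cons(c, c)), cons(cons(e, c), cons(c, c))))   [R1 at 2.1.2.1]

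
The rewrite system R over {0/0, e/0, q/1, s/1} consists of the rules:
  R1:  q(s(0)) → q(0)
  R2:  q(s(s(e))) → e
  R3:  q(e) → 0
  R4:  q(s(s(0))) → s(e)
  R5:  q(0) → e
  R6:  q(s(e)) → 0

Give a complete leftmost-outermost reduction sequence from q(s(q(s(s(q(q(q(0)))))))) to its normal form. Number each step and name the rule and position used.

1. q(s(q(s(s(q(q(q(0))))))))  →  q(s(q(s(s(q(q(e)))))))   [R5 at 1.1.1.1.1.1.1]
2. q(s(q(s(s(q(q(e)))))))  →  q(s(q(s(s(q(0))))))   [R3 at 1.1.1.1.1.1]
3. q(s(q(s(s(q(0))))))  →  q(s(q(s(s(e)))))   [R5 at 1.1.1.1.1]
4. q(s(q(s(s(e)))))  →  q(s(e))   [R2 at 1.1]
5. q(s(e))  →  0   [R6 at ε]

0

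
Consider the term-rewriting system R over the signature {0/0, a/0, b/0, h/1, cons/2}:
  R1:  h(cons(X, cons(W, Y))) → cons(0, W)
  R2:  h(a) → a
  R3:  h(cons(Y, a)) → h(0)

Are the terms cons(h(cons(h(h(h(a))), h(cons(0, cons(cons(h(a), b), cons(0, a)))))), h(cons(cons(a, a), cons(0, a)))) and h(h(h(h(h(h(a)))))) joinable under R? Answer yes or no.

Reduce t₁ = cons(h(cons(h(h(h(a))), h(cons(0, cons(cons(h(a), b), cons(0, a)))))), h(cons(cons(a, a), cons(0, a)))):
1. cons(h(cons(h(h(h(a))), h(cons(0, cons(cons(h(a), b), cons(0, a)))))), h(cons(cons(a, a), cons(0, a))))  →  cons(h(cons(h(h(a)), h(cons(0, cons(cons(h(a), b), cons(0, a)))))), h(cons(cons(a, a), cons(0, a))))   [R2 at 1.1.1.1.1]
2. cons(h(cons(h(h(a)), h(cons(0, cons(cons(h(a), b), cons(0, a)))))), h(cons(cons(a, a), cons(0, a))))  →  cons(h(cons(h(a), h(cons(0, cons(cons(h(a), b), cons(0, a)))))), h(cons(cons(a, a), cons(0, a))))   [R2 at 1.1.1.1]
3. cons(h(cons(h(a), h(cons(0, cons(cons(h(a), b), cons(0, a)))))), h(cons(cons(a, a), cons(0, a))))  →  cons(h(cons(a, h(cons(0, cons(cons(h(a), b), cons(0, a)))))), h(cons(cons(a, a), cons(0, a))))   [R2 at 1.1.1]
4. cons(h(cons(a, h(cons(0, cons(cons(h(a), b), cons(0, a)))))), h(cons(cons(a, a), cons(0, a))))  →  cons(h(cons(a, cons(0, cons(h(a), b)))), h(cons(cons(a, a), cons(0, a))))   [R1 at 1.1.2]
5. cons(h(cons(a, cons(0, cons(h(a), b)))), h(cons(cons(a, a), cons(0, a))))  →  cons(cons(0, 0), h(cons(cons(a, a), cons(0, a))))   [R1 at 1]
6. cons(cons(0, 0), h(cons(cons(a, a), cons(0, a))))  →  cons(cons(0, 0), cons(0, 0))   [R1 at 2]

Reduce t₂ = h(h(h(h(h(h(a)))))):
1. h(h(h(h(h(h(a))))))  →  h(h(h(h(h(a)))))   [R2 at 1.1.1.1.1]
2. h(h(h(h(h(a)))))  →  h(h(h(h(a))))   [R2 at 1.1.1.1]
3. h(h(h(h(a))))  →  h(h(h(a)))   [R2 at 1.1.1]
4. h(h(h(a)))  →  h(h(a))   [R2 at 1.1]
5. h(h(a))  →  h(a)   [R2 at 1]
6. h(a)  →  a   [R2 at ε]

no — NF(t₁) = cons(cons(0, 0), cons(0, 0)), NF(t₂) = a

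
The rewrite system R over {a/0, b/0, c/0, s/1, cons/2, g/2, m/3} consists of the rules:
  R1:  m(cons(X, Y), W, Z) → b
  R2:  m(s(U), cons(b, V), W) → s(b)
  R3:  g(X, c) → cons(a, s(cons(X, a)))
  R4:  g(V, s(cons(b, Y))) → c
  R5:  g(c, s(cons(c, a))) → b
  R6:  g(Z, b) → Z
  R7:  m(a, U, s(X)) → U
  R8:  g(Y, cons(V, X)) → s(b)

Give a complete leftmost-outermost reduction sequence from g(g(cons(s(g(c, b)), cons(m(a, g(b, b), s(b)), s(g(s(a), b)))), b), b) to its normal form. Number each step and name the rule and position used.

1. g(g(cons(s(g(c, b)), cons(m(a, g(b, b), s(b)), s(g(s(a), b)))), b), b)  →  g(cons(s(g(c, b)), cons(m(a, g(b, b), s(b)), s(g(s(a), b)))), b)   [R6 at ε]
2. g(cons(s(g(c, b)), cons(m(a, g(b, b), s(b)), s(g(s(a), b)))), b)  →  cons(s(g(c, b)), cons(m(a, g(b, b), s(b)), s(g(s(a), b))))   [R6 at ε]
3. cons(s(g(c, b)), cons(m(a, g(b, b), s(b)), s(g(s(a), b))))  →  cons(s(c), cons(m(a, g(b, b), s(b)), s(g(s(a), b))))   [R6 at 1.1]
4. cons(s(c), cons(m(a, g(b, b), s(b)), s(g(s(a), b))))  →  cons(s(c), cons(g(b, b), s(g(s(a), b))))   [R7 at 2.1]
5. cons(s(c), cons(g(b, b), s(g(s(a), b))))  →  cons(s(c), cons(b, s(g(s(a), b))))   [R6 at 2.1]
6. cons(s(c), cons(b, s(g(s(a), b))))  →  cons(s(c), cons(b, s(s(a))))   [R6 at 2.2.1]

cons(s(c), cons(b, s(s(a))))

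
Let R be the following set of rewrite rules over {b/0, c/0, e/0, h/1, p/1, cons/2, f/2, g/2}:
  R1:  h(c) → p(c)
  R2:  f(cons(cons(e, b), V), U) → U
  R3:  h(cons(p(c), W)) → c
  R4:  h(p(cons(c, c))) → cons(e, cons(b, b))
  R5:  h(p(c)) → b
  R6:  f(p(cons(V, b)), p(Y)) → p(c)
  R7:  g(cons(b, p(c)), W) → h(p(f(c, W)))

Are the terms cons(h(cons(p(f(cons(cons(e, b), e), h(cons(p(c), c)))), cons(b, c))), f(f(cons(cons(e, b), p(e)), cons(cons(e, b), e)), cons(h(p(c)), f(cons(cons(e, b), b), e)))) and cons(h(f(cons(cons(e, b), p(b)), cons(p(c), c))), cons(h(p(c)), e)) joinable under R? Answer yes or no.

yes — NF(t₁) = cons(c, cons(b, e)), NF(t₂) = cons(c, cons(b, e))

Reduce t₁ = cons(h(cons(p(f(cons(cons(e, b), e), h(cons(p(c), c)))), cons(b, c))), f(f(cons(cons(e, b), p(e)), cons(cons(e, b), e)), cons(h(p(c)), f(cons(cons(e, b), b), e)))):
1. cons(h(cons(p(f(cons(cons(e, b), e), h(cons(p(c), c)))), cons(b, c))), f(f(cons(cons(e, b), p(e)), cons(cons(e, b), e)), cons(h(p(c)), f(cons(cons(e, b), b), e))))  →  cons(h(cons(p(h(cons(p(c), c))), cons(b, c))), f(f(cons(cons(e, b), p(e)), cons(cons(e, b), e)), cons(h(p(c)), f(cons(cons(e, b), b), e))))   [R2 at 1.1.1.1]
2. cons(h(cons(p(h(cons(p(c), c))), cons(b, c))), f(f(cons(cons(e, b), p(e)), cons(cons(e, b), e)), cons(h(p(c)), f(cons(cons(e, b), b), e))))  →  cons(h(cons(p(c), cons(b, c))), f(f(cons(cons(e, b), p(e)), cons(cons(e, b), e)), cons(h(p(c)), f(cons(cons(e, b), b), e))))   [R3 at 1.1.1.1]
3. cons(h(cons(p(c), cons(b, c))), f(f(cons(cons(e, b), p(e)), cons(cons(e, b), e)), cons(h(p(c)), f(cons(cons(e, b), b), e))))  →  cons(c, f(f(cons(cons(e, b), p(e)), cons(cons(e, b), e)), cons(h(p(c)), f(cons(cons(e, b), b), e))))   [R3 at 1]
4. cons(c, f(f(cons(cons(e, b), p(e)), cons(cons(e, b), e)), cons(h(p(c)), f(cons(cons(e, b), b), e))))  →  cons(c, f(cons(cons(e, b), e), cons(h(p(c)), f(cons(cons(e, b), b), e))))   [R2 at 2.1]
5. cons(c, f(cons(cons(e, b), e), cons(h(p(c)), f(cons(cons(e, b), b), e))))  →  cons(c, cons(h(p(c)), f(cons(cons(e, b), b), e)))   [R2 at 2]
6. cons(c, cons(h(p(c)), f(cons(cons(e, b), b), e)))  →  cons(c, cons(b, f(cons(cons(e, b), b), e)))   [R5 at 2.1]
7. cons(c, cons(b, f(cons(cons(e, b), b), e)))  →  cons(c, cons(b, e))   [R2 at 2.2]

Reduce t₂ = cons(h(f(cons(cons(e, b), p(b)), cons(p(c), c))), cons(h(p(c)), e)):
1. cons(h(f(cons(cons(e, b), p(b)), cons(p(c), c))), cons(h(p(c)), e))  →  cons(h(cons(p(c), c)), cons(h(p(c)), e))   [R2 at 1.1]
2. cons(h(cons(p(c), c)), cons(h(p(c)), e))  →  cons(c, cons(h(p(c)), e))   [R3 at 1]
3. cons(c, cons(h(p(c)), e))  →  cons(c, cons(b, e))   [R5 at 2.1]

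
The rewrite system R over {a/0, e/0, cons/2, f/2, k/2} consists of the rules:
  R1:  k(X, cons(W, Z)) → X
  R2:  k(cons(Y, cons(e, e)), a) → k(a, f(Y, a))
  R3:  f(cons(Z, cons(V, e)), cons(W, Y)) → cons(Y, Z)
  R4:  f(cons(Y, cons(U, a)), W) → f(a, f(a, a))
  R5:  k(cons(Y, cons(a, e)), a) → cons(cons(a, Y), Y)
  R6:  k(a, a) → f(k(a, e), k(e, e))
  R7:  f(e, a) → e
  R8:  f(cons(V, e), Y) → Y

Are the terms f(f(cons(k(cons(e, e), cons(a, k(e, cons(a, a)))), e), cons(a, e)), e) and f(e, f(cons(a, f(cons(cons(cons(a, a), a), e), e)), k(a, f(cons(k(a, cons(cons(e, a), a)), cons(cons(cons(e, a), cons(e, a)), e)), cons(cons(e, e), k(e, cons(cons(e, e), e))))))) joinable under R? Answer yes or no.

Reduce t₁ = f(f(cons(k(cons(e, e), cons(a, k(e, cons(a, a)))), e), cons(a, e)), e):
1. f(f(cons(k(cons(e, e), cons(a, k(e, cons(a, a)))), e), cons(a, e)), e)  →  f(cons(a, e), e)   [R8 at 1]
2. f(cons(a, e), e)  →  e   [R8 at ε]

Reduce t₂ = f(e, f(cons(a, f(cons(cons(cons(a, a), a), e), e)), k(a, f(cons(k(a, cons(cons(e, a), a)), cons(cons(cons(e, a), cons(e, a)), e)), cons(cons(e, e), k(e, cons(cons(e, e), e))))))):
1. f(e, f(cons(a, f(cons(cons(cons(a, a), a), e), e)), k(a, f(cons(k(a, cons(cons(e, a), a)), cons(cons(cons(e, a), cons(e, a)), e)), cons(cons(e, e), k(e, cons(cons(e, e), e)))))))  →  f(e, f(cons(a, e), k(a, f(cons(k(a, cons(cons(e, a), a)), cons(cons(cons(e, a), cons(e, a)), e)), cons(cons(e, e), k(e, cons(cons(e, e), e)))))))   [R8 at 2.1.2]
2. f(e, f(cons(a, e), k(a, f(cons(k(a, cons(cons(e, a), a)), cons(cons(cons(e, a), cons(e, a)), e)), cons(cons(e, e), k(e, cons(cons(e, e), e)))))))  →  f(e, k(a, f(cons(k(a, cons(cons(e, a), a)), cons(cons(cons(e, a), cons(e, a)), e)), cons(cons(e, e), k(e, cons(cons(e, e), e))))))   [R8 at 2]
3. f(e, k(a, f(cons(k(a, cons(cons(e, a), a)), cons(cons(cons(e, a), cons(e, a)), e)), cons(cons(e, e), k(e, cons(cons(e, e), e))))))  →  f(e, k(a, cons(k(e, cons(cons(e, e), e)), k(a, cons(cons(e, a), a)))))   [R3 at 2.2]
4. f(e, k(a, cons(k(e, cons(cons(e, e), e)), k(a, cons(cons(e, a), a)))))  →  f(e, a)   [R1 at 2]
5. f(e, a)  →  e   [R7 at ε]

yes — NF(t₁) = e, NF(t₂) = e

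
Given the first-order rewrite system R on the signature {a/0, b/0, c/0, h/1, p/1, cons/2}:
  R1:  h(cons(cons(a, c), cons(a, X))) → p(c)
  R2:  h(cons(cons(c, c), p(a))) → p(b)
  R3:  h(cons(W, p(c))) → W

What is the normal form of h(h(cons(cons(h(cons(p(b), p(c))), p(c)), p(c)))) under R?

1. h(h(cons(cons(h(cons(p(b), p(c))), p(c)), p(c))))  →  h(cons(h(cons(p(b), p(c))), p(c)))   [R3 at 1]
2. h(cons(h(cons(p(b), p(c))), p(c)))  →  h(cons(p(b), p(c)))   [R3 at ε]
3. h(cons(p(b), p(c)))  →  p(b)   [R3 at ε]

p(b)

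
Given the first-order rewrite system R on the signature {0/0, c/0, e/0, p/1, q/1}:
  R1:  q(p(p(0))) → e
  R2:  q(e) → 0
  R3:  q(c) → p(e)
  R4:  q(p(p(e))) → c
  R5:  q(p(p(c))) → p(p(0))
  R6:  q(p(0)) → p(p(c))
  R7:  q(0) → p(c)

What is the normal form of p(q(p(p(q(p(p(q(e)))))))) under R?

p(c)

1. p(q(p(p(q(p(p(q(e))))))))  →  p(q(p(p(q(p(p(0)))))))   [R2 at 1.1.1.1.1.1.1]
2. p(q(p(p(q(p(p(0)))))))  →  p(q(p(p(e))))   [R1 at 1.1.1.1]
3. p(q(p(p(e))))  →  p(c)   [R4 at 1]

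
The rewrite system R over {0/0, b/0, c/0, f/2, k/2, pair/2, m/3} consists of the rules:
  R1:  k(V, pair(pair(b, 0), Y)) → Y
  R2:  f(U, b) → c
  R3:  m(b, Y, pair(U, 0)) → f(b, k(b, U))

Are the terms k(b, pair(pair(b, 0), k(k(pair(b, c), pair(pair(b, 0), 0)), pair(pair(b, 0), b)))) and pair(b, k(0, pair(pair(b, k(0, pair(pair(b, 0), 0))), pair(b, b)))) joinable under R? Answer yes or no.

Reduce t₁ = k(b, pair(pair(b, 0), k(k(pair(b, c), pair(pair(b, 0), 0)), pair(pair(b, 0), b)))):
1. k(b, pair(pair(b, 0), k(k(pair(b, c), pair(pair(b, 0), 0)), pair(pair(b, 0), b))))  →  k(k(pair(b, c), pair(pair(b, 0), 0)), pair(pair(b, 0), b))   [R1 at ε]
2. k(k(pair(b, c), pair(pair(b, 0), 0)), pair(pair(b, 0), b))  →  b   [R1 at ε]

Reduce t₂ = pair(b, k(0, pair(pair(b, k(0, pair(pair(b, 0), 0))), pair(b, b)))):
1. pair(b, k(0, pair(pair(b, k(0, pair(pair(b, 0), 0))), pair(b, b))))  →  pair(b, k(0, pair(pair(b, 0), pair(b, b))))   [R1 at 2.2.1.2]
2. pair(b, k(0, pair(pair(b, 0), pair(b, b))))  →  pair(b, pair(b, b))   [R1 at 2]

no — NF(t₁) = b, NF(t₂) = pair(b, pair(b, b))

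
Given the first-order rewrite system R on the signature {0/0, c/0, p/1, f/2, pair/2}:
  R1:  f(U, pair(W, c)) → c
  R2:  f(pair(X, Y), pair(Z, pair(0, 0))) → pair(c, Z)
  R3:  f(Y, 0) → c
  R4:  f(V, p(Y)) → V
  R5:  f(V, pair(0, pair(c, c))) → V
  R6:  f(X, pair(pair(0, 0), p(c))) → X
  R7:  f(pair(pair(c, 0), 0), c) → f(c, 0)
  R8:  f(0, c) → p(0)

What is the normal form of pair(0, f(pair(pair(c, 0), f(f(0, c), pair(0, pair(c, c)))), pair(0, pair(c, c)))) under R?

pair(0, pair(pair(c, 0), p(0)))

1. pair(0, f(pair(pair(c, 0), f(f(0, c), pair(0, pair(c, c)))), pair(0, pair(c, c))))  →  pair(0, pair(pair(c, 0), f(f(0, c), pair(0, pair(c, c)))))   [R5 at 2]
2. pair(0, pair(pair(c, 0), f(f(0, c), pair(0, pair(c, c)))))  →  pair(0, pair(pair(c, 0), f(0, c)))   [R5 at 2.2]
3. pair(0, pair(pair(c, 0), f(0, c)))  →  pair(0, pair(pair(c, 0), p(0)))   [R8 at 2.2]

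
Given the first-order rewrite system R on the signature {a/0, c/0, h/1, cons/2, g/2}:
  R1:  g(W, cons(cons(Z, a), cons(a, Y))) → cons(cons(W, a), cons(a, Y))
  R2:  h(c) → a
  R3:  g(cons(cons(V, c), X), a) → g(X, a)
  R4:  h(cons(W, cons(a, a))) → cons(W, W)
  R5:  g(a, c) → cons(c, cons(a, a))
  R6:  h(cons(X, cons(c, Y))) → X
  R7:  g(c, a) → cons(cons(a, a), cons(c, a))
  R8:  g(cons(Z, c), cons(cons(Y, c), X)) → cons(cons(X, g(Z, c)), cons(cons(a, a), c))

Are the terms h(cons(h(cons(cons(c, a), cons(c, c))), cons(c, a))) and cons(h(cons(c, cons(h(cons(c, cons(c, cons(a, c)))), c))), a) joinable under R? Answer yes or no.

Reduce t₁ = h(cons(h(cons(cons(c, a), cons(c, c))), cons(c, a))):
1. h(cons(h(cons(cons(c, a), cons(c, c))), cons(c, a)))  →  h(cons(cons(c, a), cons(c, c)))   [R6 at ε]
2. h(cons(cons(c, a), cons(c, c)))  →  cons(c, a)   [R6 at ε]

Reduce t₂ = cons(h(cons(c, cons(h(cons(c, cons(c, cons(a, c)))), c))), a):
1. cons(h(cons(c, cons(h(cons(c, cons(c, cons(a, c)))), c))), a)  →  cons(h(cons(c, cons(c, c))), a)   [R6 at 1.1.2.1]
2. cons(h(cons(c, cons(c, c))), a)  →  cons(c, a)   [R6 at 1]

yes — NF(t₁) = cons(c, a), NF(t₂) = cons(c, a)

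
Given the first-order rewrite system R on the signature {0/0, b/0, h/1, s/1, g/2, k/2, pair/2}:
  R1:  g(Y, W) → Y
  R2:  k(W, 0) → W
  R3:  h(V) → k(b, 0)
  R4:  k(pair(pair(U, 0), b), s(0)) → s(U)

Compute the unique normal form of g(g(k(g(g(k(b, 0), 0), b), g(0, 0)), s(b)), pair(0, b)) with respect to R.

1. g(g(k(g(g(k(b, 0), 0), b), g(0, 0)), s(b)), pair(0, b))  →  g(k(g(g(k(b, 0), 0), b), g(0, 0)), s(b))   [R1 at ε]
2. g(k(g(g(k(b, 0), 0), b), g(0, 0)), s(b))  →  k(g(g(k(b, 0), 0), b), g(0, 0))   [R1 at ε]
3. k(g(g(k(b, 0), 0), b), g(0, 0))  →  k(g(k(b, 0), 0), g(0, 0))   [R1 at 1]
4. k(g(k(b, 0), 0), g(0, 0))  →  k(k(b, 0), g(0, 0))   [R1 at 1]
5. k(k(b, 0), g(0, 0))  →  k(b, g(0, 0))   [R2 at 1]
6. k(b, g(0, 0))  →  k(b, 0)   [R1 at 2]
7. k(b, 0)  →  b   [R2 at ε]

b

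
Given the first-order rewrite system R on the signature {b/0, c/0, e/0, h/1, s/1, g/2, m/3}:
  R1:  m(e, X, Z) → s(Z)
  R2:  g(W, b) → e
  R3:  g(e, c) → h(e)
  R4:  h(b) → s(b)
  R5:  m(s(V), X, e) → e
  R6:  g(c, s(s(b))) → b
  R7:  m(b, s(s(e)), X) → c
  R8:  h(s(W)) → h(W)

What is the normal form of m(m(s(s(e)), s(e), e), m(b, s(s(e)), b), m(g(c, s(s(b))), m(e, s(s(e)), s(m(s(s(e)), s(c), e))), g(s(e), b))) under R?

1. m(m(s(s(e)), s(e), e), m(b, s(s(e)), b), m(g(c, s(s(b))), m(e, s(s(e)), s(m(s(s(e)), s(c), e))), g(s(e), b)))  →  m(e, m(b, s(s(e)), b), m(g(c, s(s(b))), m(e, s(s(e)), s(m(s(s(e)), s(c), e))), g(s(e), b)))   [R5 at 1]
2. m(e, m(b, s(s(e)), b), m(g(c, s(s(b))), m(e, s(s(e)), s(m(s(s(e)), s(c), e))), g(s(e), b)))  →  s(m(g(c, s(s(b))), m(e, s(s(e)), s(m(s(s(e)), s(c), e))), g(s(e), b)))   [R1 at ε]
3. s(m(g(c, s(s(b))), m(e, s(s(e)), s(m(s(s(e)), s(c), e))), g(s(e), b)))  →  s(m(b, m(e, s(s(e)), s(m(s(s(e)), s(c), e))), g(s(e), b)))   [R6 at 1.1]
4. s(m(b, m(e, s(s(e)), s(m(s(s(e)), s(c), e))), g(s(e), b)))  →  s(m(b, s(s(m(s(s(e)), s(c), e))), g(s(e), b)))   [R1 at 1.2]
5. s(m(b, s(s(m(s(s(e)), s(c), e))), g(s(e), b)))  →  s(m(b, s(s(e)), g(s(e), b)))   [R5 at 1.2.1.1]
6. s(m(b, s(s(e)), g(s(e), b)))  →  s(c)   [R7 at 1]

s(c)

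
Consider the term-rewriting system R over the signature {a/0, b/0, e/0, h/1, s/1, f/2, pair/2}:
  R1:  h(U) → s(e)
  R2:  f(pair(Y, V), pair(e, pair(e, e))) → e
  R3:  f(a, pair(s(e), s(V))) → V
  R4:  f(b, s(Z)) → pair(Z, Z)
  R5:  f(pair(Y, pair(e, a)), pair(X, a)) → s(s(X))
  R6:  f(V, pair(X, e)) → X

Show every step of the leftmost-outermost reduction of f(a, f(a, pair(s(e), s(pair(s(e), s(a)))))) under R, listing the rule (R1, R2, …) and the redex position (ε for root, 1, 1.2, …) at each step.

1. f(a, f(a, pair(s(e), s(pair(s(e), s(a))))))  →  f(a, pair(s(e), s(a)))   [R3 at 2]
2. f(a, pair(s(e), s(a)))  →  a   [R3 at ε]

a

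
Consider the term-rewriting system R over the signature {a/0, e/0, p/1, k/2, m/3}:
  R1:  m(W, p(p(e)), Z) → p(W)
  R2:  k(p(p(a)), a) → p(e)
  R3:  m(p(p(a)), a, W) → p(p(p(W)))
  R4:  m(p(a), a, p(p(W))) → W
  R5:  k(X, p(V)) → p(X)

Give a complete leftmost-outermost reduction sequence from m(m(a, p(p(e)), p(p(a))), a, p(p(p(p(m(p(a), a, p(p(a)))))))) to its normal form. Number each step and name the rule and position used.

1. m(m(a, p(p(e)), p(p(a))), a, p(p(p(p(m(p(a), a, p(p(a))))))))  →  m(p(a), a, p(p(p(p(m(p(a), a, p(p(a))))))))   [R1 at 1]
2. m(p(a), a, p(p(p(p(m(p(a), a, p(p(a))))))))  →  p(p(m(p(a), a, p(p(a)))))   [R4 at ε]
3. p(p(m(p(a), a, p(p(a)))))  →  p(p(a))   [R4 at 1.1]

p(p(a))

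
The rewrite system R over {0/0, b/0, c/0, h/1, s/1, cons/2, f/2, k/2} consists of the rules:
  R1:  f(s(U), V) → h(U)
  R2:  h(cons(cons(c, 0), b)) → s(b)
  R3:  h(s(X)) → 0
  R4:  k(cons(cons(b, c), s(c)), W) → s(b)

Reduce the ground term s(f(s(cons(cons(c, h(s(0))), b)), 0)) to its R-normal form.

s(s(b))

1. s(f(s(cons(cons(c, h(s(0))), b)), 0))  →  s(h(cons(cons(c, h(s(0))), b)))   [R1 at 1]
2. s(h(cons(cons(c, h(s(0))), b)))  →  s(h(cons(cons(c, 0), b)))   [R3 at 1.1.1.2]
3. s(h(cons(cons(c, 0), b)))  →  s(s(b))   [R2 at 1]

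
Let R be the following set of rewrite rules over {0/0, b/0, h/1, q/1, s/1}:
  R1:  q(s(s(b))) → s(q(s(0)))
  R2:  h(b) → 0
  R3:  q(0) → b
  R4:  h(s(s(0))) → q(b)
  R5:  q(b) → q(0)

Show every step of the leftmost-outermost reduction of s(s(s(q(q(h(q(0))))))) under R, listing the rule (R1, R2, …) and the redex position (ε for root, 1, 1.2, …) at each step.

s(s(s(b)))

1. s(s(s(q(q(h(q(0)))))))  →  s(s(s(q(q(h(b))))))   [R3 at 1.1.1.1.1.1]
2. s(s(s(q(q(h(b))))))  →  s(s(s(q(q(0)))))   [R2 at 1.1.1.1.1]
3. s(s(s(q(q(0)))))  →  s(s(s(q(b))))   [R3 at 1.1.1.1]
4. s(s(s(q(b))))  →  s(s(s(q(0))))   [R5 at 1.1.1]
5. s(s(s(q(0))))  →  s(s(s(b)))   [R3 at 1.1.1]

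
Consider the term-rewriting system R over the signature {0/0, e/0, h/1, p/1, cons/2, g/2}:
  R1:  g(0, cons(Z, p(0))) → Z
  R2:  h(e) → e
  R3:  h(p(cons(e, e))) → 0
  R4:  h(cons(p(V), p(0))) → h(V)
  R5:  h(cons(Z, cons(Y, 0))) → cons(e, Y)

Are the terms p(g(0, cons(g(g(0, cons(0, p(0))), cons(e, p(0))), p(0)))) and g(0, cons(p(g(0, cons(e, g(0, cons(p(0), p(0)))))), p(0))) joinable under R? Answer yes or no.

Reduce t₁ = p(g(0, cons(g(g(0, cons(0, p(0))), cons(e, p(0))), p(0)))):
1. p(g(0, cons(g(g(0, cons(0, p(0))), cons(e, p(0))), p(0))))  →  p(g(g(0, cons(0, p(0))), cons(e, p(0))))   [R1 at 1]
2. p(g(g(0, cons(0, p(0))), cons(e, p(0))))  →  p(g(0, cons(e, p(0))))   [R1 at 1.1]
3. p(g(0, cons(e, p(0))))  →  p(e)   [R1 at 1]

Reduce t₂ = g(0, cons(p(g(0, cons(e, g(0, cons(p(0), p(0)))))), p(0))):
1. g(0, cons(p(g(0, cons(e, g(0, cons(p(0), p(0)))))), p(0)))  →  p(g(0, cons(e, g(0, cons(p(0), p(0))))))   [R1 at ε]
2. p(g(0, cons(e, g(0, cons(p(0), p(0))))))  →  p(g(0, cons(e, p(0))))   [R1 at 1.2.2]
3. p(g(0, cons(e, p(0))))  →  p(e)   [R1 at 1]

yes — NF(t₁) = p(e), NF(t₂) = p(e)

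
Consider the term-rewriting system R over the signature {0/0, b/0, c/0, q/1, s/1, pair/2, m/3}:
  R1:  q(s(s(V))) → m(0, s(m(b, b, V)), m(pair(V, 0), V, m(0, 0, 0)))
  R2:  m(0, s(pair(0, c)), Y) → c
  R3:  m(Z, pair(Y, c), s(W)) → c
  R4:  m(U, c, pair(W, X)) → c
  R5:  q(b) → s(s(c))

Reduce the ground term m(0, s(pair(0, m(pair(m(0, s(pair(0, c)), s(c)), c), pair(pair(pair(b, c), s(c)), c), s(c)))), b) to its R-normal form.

c

1. m(0, s(pair(0, m(pair(m(0, s(pair(0, c)), s(c)), c), pair(pair(pair(b, c), s(c)), c), s(c)))), b)  →  m(0, s(pair(0, c)), b)   [R3 at 2.1.2]
2. m(0, s(pair(0, c)), b)  →  c   [R2 at ε]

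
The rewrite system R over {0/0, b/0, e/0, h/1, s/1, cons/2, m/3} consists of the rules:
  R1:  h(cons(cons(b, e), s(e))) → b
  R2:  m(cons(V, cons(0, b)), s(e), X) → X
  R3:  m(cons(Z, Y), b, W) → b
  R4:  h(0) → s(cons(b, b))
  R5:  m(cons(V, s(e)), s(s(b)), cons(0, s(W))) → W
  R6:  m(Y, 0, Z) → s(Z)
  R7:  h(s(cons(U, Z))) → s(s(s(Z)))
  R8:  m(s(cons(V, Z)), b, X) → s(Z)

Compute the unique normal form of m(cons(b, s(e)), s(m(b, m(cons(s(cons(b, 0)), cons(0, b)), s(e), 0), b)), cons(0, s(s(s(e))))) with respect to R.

1. m(cons(b, s(e)), s(m(b, m(cons(s(cons(b, 0)), cons(0, b)), s(e), 0), b)), cons(0, s(s(s(e)))))  →  m(cons(b, s(e)), s(m(b, 0, b)), cons(0, s(s(s(e)))))   [R2 at 2.1.2]
2. m(cons(b, s(e)), s(m(b, 0, b)), cons(0, s(s(s(e)))))  →  m(cons(b, s(e)), s(s(b)), cons(0, s(s(s(e)))))   [R6 at 2.1]
3. m(cons(b, s(e)), s(s(b)), cons(0, s(s(s(e)))))  →  s(s(e))   [R5 at ε]

s(s(e))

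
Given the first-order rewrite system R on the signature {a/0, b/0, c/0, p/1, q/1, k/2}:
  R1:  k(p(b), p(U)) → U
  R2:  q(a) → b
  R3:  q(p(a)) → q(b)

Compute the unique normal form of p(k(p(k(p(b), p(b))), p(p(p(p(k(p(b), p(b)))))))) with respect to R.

p(p(p(p(b))))

1. p(k(p(k(p(b), p(b))), p(p(p(p(k(p(b), p(b))))))))  →  p(k(p(b), p(p(p(p(k(p(b), p(b))))))))   [R1 at 1.1.1]
2. p(k(p(b), p(p(p(p(k(p(b), p(b))))))))  →  p(p(p(p(k(p(b), p(b))))))   [R1 at 1]
3. p(p(p(p(k(p(b), p(b))))))  →  p(p(p(p(b))))   [R1 at 1.1.1.1]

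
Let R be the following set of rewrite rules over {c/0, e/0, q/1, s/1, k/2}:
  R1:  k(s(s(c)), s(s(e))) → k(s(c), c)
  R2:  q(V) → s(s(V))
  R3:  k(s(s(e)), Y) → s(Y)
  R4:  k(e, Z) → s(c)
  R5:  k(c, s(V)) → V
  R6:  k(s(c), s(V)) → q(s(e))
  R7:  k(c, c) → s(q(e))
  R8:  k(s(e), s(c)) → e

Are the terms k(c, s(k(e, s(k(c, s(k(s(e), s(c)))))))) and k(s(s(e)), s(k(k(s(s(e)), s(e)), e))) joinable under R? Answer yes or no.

Reduce t₁ = k(c, s(k(e, s(k(c, s(k(s(e), s(c)))))))):
1. k(c, s(k(e, s(k(c, s(k(s(e), s(c))))))))  →  k(e, s(k(c, s(k(s(e), s(c))))))   [R5 at ε]
2. k(e, s(k(c, s(k(s(e), s(c))))))  →  s(c)   [R4 at ε]

Reduce t₂ = k(s(s(e)), s(k(k(s(s(e)), s(e)), e))):
1. k(s(s(e)), s(k(k(s(s(e)), s(e)), e)))  →  s(s(k(k(s(s(e)), s(e)), e)))   [R3 at ε]
2. s(s(k(k(s(s(e)), s(e)), e)))  →  s(s(k(s(s(e)), e)))   [R3 at 1.1.1]
3. s(s(k(s(s(e)), e)))  →  s(s(s(e)))   [R3 at 1.1]

no — NF(t₁) = s(c), NF(t₂) = s(s(s(e)))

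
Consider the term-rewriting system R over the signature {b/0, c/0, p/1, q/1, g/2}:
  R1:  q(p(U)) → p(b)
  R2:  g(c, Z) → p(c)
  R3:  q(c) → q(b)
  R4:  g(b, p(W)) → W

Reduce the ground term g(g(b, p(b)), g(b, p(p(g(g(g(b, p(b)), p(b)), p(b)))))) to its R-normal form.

b

1. g(g(b, p(b)), g(b, p(p(g(g(g(b, p(b)), p(b)), p(b))))))  →  g(b, g(b, p(p(g(g(g(b, p(b)), p(b)), p(b))))))   [R4 at 1]
2. g(b, g(b, p(p(g(g(g(b, p(b)), p(b)), p(b))))))  →  g(b, p(g(g(g(b, p(b)), p(b)), p(b))))   [R4 at 2]
3. g(b, p(g(g(g(b, p(b)), p(b)), p(b))))  →  g(g(g(b, p(b)), p(b)), p(b))   [R4 at ε]
4. g(g(g(b, p(b)), p(b)), p(b))  →  g(g(b, p(b)), p(b))   [R4 at 1.1]
5. g(g(b, p(b)), p(b))  →  g(b, p(b))   [R4 at 1]
6. g(b, p(b))  →  b   [R4 at ε]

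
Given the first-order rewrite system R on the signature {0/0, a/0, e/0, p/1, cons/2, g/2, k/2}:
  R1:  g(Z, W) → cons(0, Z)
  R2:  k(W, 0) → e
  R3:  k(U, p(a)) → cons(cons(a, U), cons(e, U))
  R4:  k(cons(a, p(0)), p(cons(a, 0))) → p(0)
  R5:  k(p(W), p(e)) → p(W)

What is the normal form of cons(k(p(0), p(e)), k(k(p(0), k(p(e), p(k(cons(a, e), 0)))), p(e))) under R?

1. cons(k(p(0), p(e)), k(k(p(0), k(p(e), p(k(cons(a, e), 0)))), p(e)))  →  cons(p(0), k(k(p(0), k(p(e), p(k(cons(a, e), 0)))), p(e)))   [R5 at 1]
2. cons(p(0), k(k(p(0), k(p(e), p(k(cons(a, e), 0)))), p(e)))  →  cons(p(0), k(k(p(0), k(p(e), p(e))), p(e)))   [R2 at 2.1.2.2.1]
3. cons(p(0), k(k(p(0), k(p(e), p(e))), p(e)))  →  cons(p(0), k(k(p(0), p(e)), p(e)))   [R5 at 2.1.2]
4. cons(p(0), k(k(p(0), p(e)), p(e)))  →  cons(p(0), k(p(0), p(e)))   [R5 at 2.1]
5. cons(p(0), k(p(0), p(e)))  →  cons(p(0), p(0))   [R5 at 2]

cons(p(0), p(0))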